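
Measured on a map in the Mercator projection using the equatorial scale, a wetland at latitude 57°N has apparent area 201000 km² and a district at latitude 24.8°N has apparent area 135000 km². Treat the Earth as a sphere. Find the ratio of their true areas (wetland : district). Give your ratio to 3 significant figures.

0.536

On Mercator the areal scale is sec²φ, so true area = apparent × cos²φ.
True area of wetland: 201000 × cos²(57°) = 201000 × 0.2966 = 59620 km².
True area of district: 135000 × cos²(24.8°) = 135000 × 0.8241 = 111200 km².
Ratio = 59620 / 111200 ≈ 0.536.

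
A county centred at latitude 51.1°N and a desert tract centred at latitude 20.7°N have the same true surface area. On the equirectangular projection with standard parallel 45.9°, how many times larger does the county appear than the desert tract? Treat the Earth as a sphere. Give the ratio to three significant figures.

1.49

In the equirectangular projection with standard parallel φ₀ = 45.9° (x = Rλ cos φ₀, y = Rφ), meridians are true-scale (h = 1) and the parallel scale is k = cos φ₀ / cos φ.
Areal scale at 51.1°: h·k = 1.000 × 1.108 = 1.108.
Areal scale at 20.7°: h·k = 1.000 × 0.7439 = 0.7439.
Ratio = 1.108/0.7439 ≈ 1.49.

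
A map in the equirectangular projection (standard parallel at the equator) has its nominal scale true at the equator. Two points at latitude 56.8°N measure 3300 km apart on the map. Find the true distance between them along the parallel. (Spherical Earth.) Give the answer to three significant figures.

For the equirectangular projection with φ₀ = 0 (plate carrée), h = 1 along meridians and k = sec φ along parallels.
Along the parallel at 56.8°, map distances are exaggerated by k = sec 56.8° = 1.826.
True distance = 3300 / 1.826 = 3300 × cos 56.8° ≈ 1810 km.

1810 km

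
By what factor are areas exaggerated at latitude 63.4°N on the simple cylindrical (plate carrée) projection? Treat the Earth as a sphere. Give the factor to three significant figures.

Plate carrée maps x = Rλ, y = Rφ. The meridian scale is h = 1 and the parallel scale is k = 1/cos φ = sec φ.
Areal scale = h·k = 1 × sec φ; at 63.4°, h = 1.000, k = 2.233, so h·k = 2.233.

2.23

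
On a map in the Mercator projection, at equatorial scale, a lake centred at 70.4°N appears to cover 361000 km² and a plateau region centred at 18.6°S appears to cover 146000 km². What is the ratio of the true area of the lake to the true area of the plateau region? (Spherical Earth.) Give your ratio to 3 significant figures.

0.310

Since Mercator area scale is 1/cos²φ, the true area equals the apparent area multiplied by cos²φ.
True area of lake: 361000 × cos²(70.4°) = 361000 × 0.1125 = 40620 km².
True area of plateau region: 146000 × cos²(18.6°) = 146000 × 0.8983 = 131100 km².
Ratio = 40620 / 131100 ≈ 0.310.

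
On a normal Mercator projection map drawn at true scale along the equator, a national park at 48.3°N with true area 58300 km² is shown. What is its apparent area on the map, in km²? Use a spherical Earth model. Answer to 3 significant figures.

For Mercator, h = k = sec φ (a conformal cylindrical projection has a single point scale, 1/cos φ).
Areal scale = k² = sec²φ = 1/cos²(48.3°) = 1/0.6652² = 2.260.
Apparent area = 58300 × 2.260 ≈ 132000 km².

132000 km²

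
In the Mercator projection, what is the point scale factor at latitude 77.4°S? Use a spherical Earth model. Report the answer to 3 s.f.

4.58

Mercator is conformal, so the point scale is isotropic: h = k = sec φ = 1/cos φ.
k = 1/cos 77.4° = 1/0.2181 = 4.584.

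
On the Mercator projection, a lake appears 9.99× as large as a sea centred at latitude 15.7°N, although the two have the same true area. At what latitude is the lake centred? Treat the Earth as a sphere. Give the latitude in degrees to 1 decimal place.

Mercator areal scale is sec²φ, so apparent-area ratio = sec²φ₁ / sec²φ₂ = cos²φ₂ / cos²φ₁.
cos²φ₂ / cos²φ₁ = 9.99  ⇒  cos φ₁ = cos 15.7° / √9.99 = 0.9627/3.161 = 0.3046.
φ₁ = arccos(0.3046) ≈ 72.3°.

72.3°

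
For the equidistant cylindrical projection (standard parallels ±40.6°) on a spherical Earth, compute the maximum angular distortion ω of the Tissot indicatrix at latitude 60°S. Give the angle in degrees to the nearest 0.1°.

In the equirectangular projection with standard parallel φ₀ = 40.6° (x = Rλ cos φ₀, y = Rφ), meridians are true-scale (h = 1) and the parallel scale is k = cos φ₀ / cos φ.
At 60°: h = 1.000, k = 1.519; principal scales a = 1.519, b = 1.000.
sin(ω/2) = (a − b)/(a + b) = 0.5185/2.519 = 0.2059, so ω = 2 arcsin(0.2059) ≈ 23.8°.

23.8°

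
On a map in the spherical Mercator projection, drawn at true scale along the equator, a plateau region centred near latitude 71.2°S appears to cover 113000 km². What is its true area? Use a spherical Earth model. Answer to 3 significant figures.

11700 km²

The Mercator projection is conformal; its linear scale factor is the same in every direction and equals sec φ = 1/cos φ.
Areal scale = k² = sec²φ = 1/cos²(71.2°) = 1/0.3223² = 9.629.
True area = apparent / (areal scale) = 113000 / 9.629 ≈ 11700 km².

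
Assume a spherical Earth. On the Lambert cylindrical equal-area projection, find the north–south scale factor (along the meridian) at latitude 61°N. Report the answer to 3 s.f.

0.485

The Lambert cylindrical equal-area projection is the cylindrical equal-area projection with its standard parallel at the equator (φ₀ = 0). Cylindrical equal-area (φ₀ = 0°): h = cos φ / cos 0° along meridians, k = cos 0° / cos φ along parallels; h·k = 1.
h = cos 61° / cos 0° = 0.4848/1.000 = 0.4848.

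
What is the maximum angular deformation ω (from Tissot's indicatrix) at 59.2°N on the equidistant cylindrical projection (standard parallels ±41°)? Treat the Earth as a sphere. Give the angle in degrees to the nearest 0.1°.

22.1°

The equidistant cylindrical projection with φ₀ = 41° has h = 1 (meridians true) and k = cos φ₀ / cos φ along parallels.
At 59.2°: h = 1.000, k = 1.474; principal scales a = 1.474, b = 1.000.
sin(ω/2) = (a − b)/(a + b) = 0.4739/2.474 = 0.1916, so ω = 2 arcsin(0.1916) ≈ 22.1°.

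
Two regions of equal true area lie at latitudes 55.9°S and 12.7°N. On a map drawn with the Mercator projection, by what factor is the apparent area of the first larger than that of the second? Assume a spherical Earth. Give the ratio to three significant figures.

3.03

Mercator areal scale is sec²φ.
At 55.9°: sec²(55.9°) = 1/0.5606² = 3.182.
At 12.7°: sec²(12.7°) = 1/0.9755² = 1.051.
Ratio = 3.182/1.051 = cos²(12.7°)/cos²(55.9°) ≈ 3.03.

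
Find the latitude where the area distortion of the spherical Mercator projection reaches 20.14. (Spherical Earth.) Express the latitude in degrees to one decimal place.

77.1°

Mercator areal scale is sec²φ.
sec²φ = 20.14  ⇒  cos²φ = 0.04965  ⇒  cos φ = 0.2228.
φ = arccos(0.2228) ≈ 77.1°.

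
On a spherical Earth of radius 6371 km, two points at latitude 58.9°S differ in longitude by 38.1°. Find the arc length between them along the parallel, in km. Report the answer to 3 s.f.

2190 km

Arc length along a parallel = R cos φ · Δλ (with Δλ in radians).
= 6371 × cos 58.9° × (38.1° × π/180) = 6371 × 0.5165 × 0.6650 ≈ 2190 km.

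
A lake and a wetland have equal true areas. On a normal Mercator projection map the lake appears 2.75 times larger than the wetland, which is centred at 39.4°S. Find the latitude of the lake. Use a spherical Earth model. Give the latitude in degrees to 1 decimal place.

Mercator areal scale is sec²φ, so apparent-area ratio = sec²φ₁ / sec²φ₂ = cos²φ₂ / cos²φ₁.
cos²φ₂ / cos²φ₁ = 2.75  ⇒  cos φ₁ = cos 39.4° / √2.75 = 0.7727/1.658 = 0.4660.
φ₁ = arccos(0.4660) ≈ 62.2°.

62.2°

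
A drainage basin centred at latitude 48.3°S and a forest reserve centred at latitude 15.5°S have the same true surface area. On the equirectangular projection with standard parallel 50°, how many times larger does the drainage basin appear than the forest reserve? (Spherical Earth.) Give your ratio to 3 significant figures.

1.45

In the equirectangular projection with standard parallel φ₀ = 50° (x = Rλ cos φ₀, y = Rφ), meridians are true-scale (h = 1) and the parallel scale is k = cos φ₀ / cos φ.
Areal scale at 48.3°: h·k = 1.000 × 0.9663 = 0.9663.
Areal scale at 15.5°: h·k = 1.000 × 0.6670 = 0.6670.
Ratio = 0.9663/0.6670 ≈ 1.45.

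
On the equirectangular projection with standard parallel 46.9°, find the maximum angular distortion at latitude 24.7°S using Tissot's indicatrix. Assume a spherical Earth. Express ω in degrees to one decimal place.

In the equirectangular projection with standard parallel φ₀ = 46.9° (x = Rλ cos φ₀, y = Rφ), meridians are true-scale (h = 1) and the parallel scale is k = cos φ₀ / cos φ.
At 24.7°: h = 1.000, k = 0.7521; principal scales a = 1.000, b = 0.7521.
sin(ω/2) = (a − b)/(a + b) = 0.2479/1.752 = 0.1415, so ω = 2 arcsin(0.1415) ≈ 16.3°.

16.3°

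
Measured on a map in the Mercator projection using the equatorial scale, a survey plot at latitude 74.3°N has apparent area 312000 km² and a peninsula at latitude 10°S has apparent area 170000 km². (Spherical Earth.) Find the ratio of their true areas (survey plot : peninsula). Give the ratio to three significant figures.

0.139

On Mercator the areal scale is sec²φ, so true area = apparent × cos²φ.
True area of survey plot: 312000 × cos²(74.3°) = 312000 × 0.07322 = 22850 km².
True area of peninsula: 170000 × cos²(10°) = 170000 × 0.9698 = 164900 km².
Ratio = 22850 / 164900 ≈ 0.139.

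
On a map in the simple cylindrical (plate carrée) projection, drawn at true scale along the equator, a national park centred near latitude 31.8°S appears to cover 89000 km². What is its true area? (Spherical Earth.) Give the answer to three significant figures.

75600 km²

Plate carrée maps x = Rλ, y = Rφ. The meridian scale is h = 1 and the parallel scale is k = 1/cos φ = sec φ.
Areal scale = h·k = 1 × sec φ; at 31.8°, h = 1.000, k = 1.177, so h·k = 1.177.
True area = apparent / (areal scale) = 89000 / 1.177 ≈ 75600 km².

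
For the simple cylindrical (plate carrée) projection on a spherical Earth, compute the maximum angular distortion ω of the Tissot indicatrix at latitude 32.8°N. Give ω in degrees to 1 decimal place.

9.9°

Plate carrée maps x = Rλ, y = Rφ. The meridian scale is h = 1 and the parallel scale is k = 1/cos φ = sec φ.
At 32.8°: h = 1.000, k = 1.190; principal scales a = 1.190, b = 1.000.
sin(ω/2) = (a − b)/(a + b) = 0.1897/2.190 = 0.08662, so ω = 2 arcsin(0.08662) ≈ 9.9°.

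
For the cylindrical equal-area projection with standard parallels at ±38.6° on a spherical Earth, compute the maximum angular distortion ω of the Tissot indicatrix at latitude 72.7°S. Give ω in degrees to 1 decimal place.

96.7°

A cylindrical equal-area projection with standard parallel φ₀ has meridian scale h = cos φ / cos φ₀ and parallel scale k = cos φ₀ / cos φ (so areas are preserved, h·k = 1).
At 72.7°: h = 0.3805, k = 2.628; principal scales a = 2.628, b = 0.3805.
sin(ω/2) = (a − b)/(a + b) = 2.248/3.009 = 0.7471, so ω = 2 arcsin(0.7471) ≈ 96.7°.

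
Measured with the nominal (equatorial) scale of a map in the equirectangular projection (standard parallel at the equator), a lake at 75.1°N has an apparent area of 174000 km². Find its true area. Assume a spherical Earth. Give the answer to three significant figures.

44700 km²

In the plate carrée (x = Rλ, y = Rφ), meridians are true-scale (h = 1) and parallels are stretched by k = sec φ.
Areal scale = h·k = 1 × sec φ; at 75.1°, h = 1.000, k = 3.889, so h·k = 3.889.
True area = apparent / (areal scale) = 174000 / 3.889 ≈ 44700 km².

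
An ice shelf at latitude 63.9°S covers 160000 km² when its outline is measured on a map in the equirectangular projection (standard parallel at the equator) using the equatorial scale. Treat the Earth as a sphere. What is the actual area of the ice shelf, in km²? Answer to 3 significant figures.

70400 km²

For the equirectangular projection with φ₀ = 0 (plate carrée), h = 1 along meridians and k = sec φ along parallels.
Areal scale = h·k = 1 × sec φ; at 63.9°, h = 1.000, k = 2.273, so h·k = 2.273.
True area = apparent / (areal scale) = 160000 / 2.273 ≈ 70400 km².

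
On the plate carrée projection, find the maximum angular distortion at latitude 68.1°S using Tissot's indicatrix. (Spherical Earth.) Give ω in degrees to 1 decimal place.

54.3°

For the equirectangular projection with φ₀ = 0 (plate carrée), h = 1 along meridians and k = sec φ along parallels.
At 68.1°: h = 1.000, k = 2.681; principal scales a = 2.681, b = 1.000.
sin(ω/2) = (a − b)/(a + b) = 1.681/3.681 = 0.4567, so ω = 2 arcsin(0.4567) ≈ 54.3°.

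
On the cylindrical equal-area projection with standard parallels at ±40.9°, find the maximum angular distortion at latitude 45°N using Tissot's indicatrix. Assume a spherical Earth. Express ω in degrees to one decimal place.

Cylindrical equal-area (φ₀ = 40.9°): h = cos φ / cos 40.9° along meridians, k = cos 40.9° / cos φ along parallels; h·k = 1.
At 45°: h = 0.9355, k = 1.069; principal scales a = 1.069, b = 0.9355.
sin(ω/2) = (a − b)/(a + b) = 0.1334/2.004 = 0.06657, so ω = 2 arcsin(0.06657) ≈ 7.6°.

7.6°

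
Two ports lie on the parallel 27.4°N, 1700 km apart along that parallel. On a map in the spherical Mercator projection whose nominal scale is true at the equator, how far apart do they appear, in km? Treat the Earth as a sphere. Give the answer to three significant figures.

The Mercator projection is conformal; its linear scale factor is the same in every direction and equals sec φ = 1/cos φ.
Along the parallel, k = sec 27.4° = 1/0.8878 = 1.126.
Map distance = 1700 × 1.126 ≈ 1910 km.

1910 km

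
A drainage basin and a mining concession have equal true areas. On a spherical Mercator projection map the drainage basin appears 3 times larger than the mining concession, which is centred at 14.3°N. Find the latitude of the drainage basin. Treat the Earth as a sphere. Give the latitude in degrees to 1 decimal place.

Mercator areal scale is sec²φ, so apparent-area ratio = sec²φ₁ / sec²φ₂ = cos²φ₂ / cos²φ₁.
cos²φ₂ / cos²φ₁ = 3  ⇒  cos φ₁ = cos 14.3° / √3 = 0.9690/1.732 = 0.5595.
φ₁ = arccos(0.5595) ≈ 56.0°.

56.0°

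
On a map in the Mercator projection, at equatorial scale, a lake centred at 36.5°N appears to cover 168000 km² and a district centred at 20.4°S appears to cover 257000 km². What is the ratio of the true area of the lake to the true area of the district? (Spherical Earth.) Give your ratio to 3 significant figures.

Mercator's areal exaggeration is sec²φ; hence true area = (apparent area) · cos²φ.
True area of lake: 168000 × cos²(36.5°) = 168000 × 0.6462 = 108600 km².
True area of district: 257000 × cos²(20.4°) = 257000 × 0.8785 = 225800 km².
Ratio = 108600 / 225800 ≈ 0.481.

0.481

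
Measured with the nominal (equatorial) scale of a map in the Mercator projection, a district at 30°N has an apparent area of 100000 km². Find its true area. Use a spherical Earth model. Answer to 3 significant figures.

Mercator is conformal, so the point scale is isotropic: h = k = sec φ = 1/cos φ.
Areal scale = k² = sec²φ = 1/cos²(30°) = 1/0.8660² = 1.333.
True area = apparent / (areal scale) = 100000 / 1.333 ≈ 75000 km².

75000 km²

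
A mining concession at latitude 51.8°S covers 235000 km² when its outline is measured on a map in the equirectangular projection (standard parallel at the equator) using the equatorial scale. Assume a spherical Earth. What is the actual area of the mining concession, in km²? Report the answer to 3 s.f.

145000 km²

In the plate carrée (x = Rλ, y = Rφ), meridians are true-scale (h = 1) and parallels are stretched by k = sec φ.
Areal scale = h·k = 1 × sec φ; at 51.8°, h = 1.000, k = 1.617, so h·k = 1.617.
True area = apparent / (areal scale) = 235000 / 1.617 ≈ 145000 km².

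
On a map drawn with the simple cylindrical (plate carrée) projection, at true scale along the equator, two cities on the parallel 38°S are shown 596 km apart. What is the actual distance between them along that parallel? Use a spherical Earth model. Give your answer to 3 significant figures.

470 km

Plate carrée maps x = Rλ, y = Rφ. The meridian scale is h = 1 and the parallel scale is k = 1/cos φ = sec φ.
Along the parallel at 38°, map distances are exaggerated by k = sec 38° = 1.269.
True distance = 596 / 1.269 = 596 × cos 38° ≈ 470 km.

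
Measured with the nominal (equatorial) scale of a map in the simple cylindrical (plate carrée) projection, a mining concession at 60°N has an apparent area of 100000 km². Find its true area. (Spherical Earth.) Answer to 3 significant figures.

For the equirectangular projection with φ₀ = 0 (plate carrée), h = 1 along meridians and k = sec φ along parallels.
Areal scale = h·k = 1 × sec φ; at 60°, h = 1.000, k = 2.000, so h·k = 2.000.
True area = apparent / (areal scale) = 100000 / 2.000 ≈ 50000 km².

50000 km²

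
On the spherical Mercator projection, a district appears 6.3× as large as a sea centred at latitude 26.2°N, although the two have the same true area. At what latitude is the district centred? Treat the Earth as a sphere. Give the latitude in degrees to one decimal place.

69.1°

On Mercator, (apparent₁)/(apparent₂) = sec²φ₁ / sec²φ₂ when true areas are equal.
cos²φ₂ / cos²φ₁ = 6.3  ⇒  cos φ₁ = cos 26.2° / √6.3 = 0.8973/2.510 = 0.3575.
φ₁ = arccos(0.3575) ≈ 69.1°.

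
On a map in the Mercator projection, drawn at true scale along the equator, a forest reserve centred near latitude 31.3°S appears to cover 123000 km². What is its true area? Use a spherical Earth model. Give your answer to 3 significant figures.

For Mercator, h = k = sec φ (a conformal cylindrical projection has a single point scale, 1/cos φ).
Areal scale = k² = sec²φ = 1/cos²(31.3°) = 1/0.8545² = 1.370.
True area = apparent / (areal scale) = 123000 / 1.370 ≈ 89800 km².

89800 km²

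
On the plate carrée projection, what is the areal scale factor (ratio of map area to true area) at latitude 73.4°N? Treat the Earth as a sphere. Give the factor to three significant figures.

Plate carrée maps x = Rλ, y = Rφ. The meridian scale is h = 1 and the parallel scale is k = 1/cos φ = sec φ.
Areal scale = h·k = 1 × sec φ; at 73.4°, h = 1.000, k = 3.500, so h·k = 3.500.

3.50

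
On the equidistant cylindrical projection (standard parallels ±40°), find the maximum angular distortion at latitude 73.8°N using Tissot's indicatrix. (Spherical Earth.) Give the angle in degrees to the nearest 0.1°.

55.6°

With standard parallel φ₀ = 40°, the equirectangular projection gives x = Rλ cos φ₀, y = Rφ, so h = 1 and k = cos 40° / cos φ.
At 73.8°: h = 1.000, k = 2.746; principal scales a = 2.746, b = 1.000.
sin(ω/2) = (a − b)/(a + b) = 1.746/3.746 = 0.4661, so ω = 2 arcsin(0.4661) ≈ 55.6°.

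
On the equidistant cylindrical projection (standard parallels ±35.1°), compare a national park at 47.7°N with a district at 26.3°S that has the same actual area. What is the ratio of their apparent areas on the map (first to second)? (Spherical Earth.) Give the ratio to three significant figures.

1.33

In the equirectangular projection with standard parallel φ₀ = 35.1° (x = Rλ cos φ₀, y = Rφ), meridians are true-scale (h = 1) and the parallel scale is k = cos φ₀ / cos φ.
Areal scale at 47.7°: h·k = 1.000 × 1.216 = 1.216.
Areal scale at 26.3°: h·k = 1.000 × 0.9126 = 0.9126.
Ratio = 1.216/0.9126 ≈ 1.33.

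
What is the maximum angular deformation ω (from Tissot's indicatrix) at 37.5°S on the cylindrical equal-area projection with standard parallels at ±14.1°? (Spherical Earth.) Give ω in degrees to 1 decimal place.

A cylindrical equal-area projection with standard parallel φ₀ has meridian scale h = cos φ / cos φ₀ and parallel scale k = cos φ₀ / cos φ (so areas are preserved, h·k = 1).
At 37.5°: h = 0.8180, k = 1.222; principal scales a = 1.222, b = 0.8180.
sin(ω/2) = (a − b)/(a + b) = 0.4045/2.040 = 0.1982, so ω = 2 arcsin(0.1982) ≈ 22.9°.

22.9°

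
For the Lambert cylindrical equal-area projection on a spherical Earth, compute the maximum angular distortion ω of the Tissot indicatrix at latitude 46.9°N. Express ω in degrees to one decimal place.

The Lambert cylindrical equal-area projection is the cylindrical equal-area projection with its standard parallel at the equator (φ₀ = 0). For cylindrical equal-area with standard parallel φ₀, h = cos φ / cos φ₀ and k = cos φ₀ / cos φ, so h·k = 1.
At 46.9°: h = 0.6833, k = 1.464; principal scales a = 1.464, b = 0.6833.
sin(ω/2) = (a − b)/(a + b) = 0.7803/2.147 = 0.3635, so ω = 2 arcsin(0.3635) ≈ 42.6°.

42.6°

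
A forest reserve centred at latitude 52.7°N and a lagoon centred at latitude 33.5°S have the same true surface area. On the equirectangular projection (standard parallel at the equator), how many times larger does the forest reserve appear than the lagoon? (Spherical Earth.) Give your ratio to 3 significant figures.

In the plate carrée (x = Rλ, y = Rφ), meridians are true-scale (h = 1) and parallels are stretched by k = sec φ.
Areal scale at 52.7°: h·k = 1.000 × 1.650 = 1.650.
Areal scale at 33.5°: h·k = 1.000 × 1.199 = 1.199.
Ratio = 1.650/1.199 ≈ 1.38.

1.38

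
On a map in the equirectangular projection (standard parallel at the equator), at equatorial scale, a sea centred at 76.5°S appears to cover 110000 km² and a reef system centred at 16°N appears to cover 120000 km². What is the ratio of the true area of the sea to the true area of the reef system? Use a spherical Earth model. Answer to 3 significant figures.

0.223

Plate carrée has h = 1 and k = sec φ, giving areal scale sec φ; true area = (apparent area) · cos φ.
True area of sea: 110000 × cos(76.5°) = 110000 × 0.2334 = 25680 km².
True area of reef system: 120000 × cos(16°) = 120000 × 0.9613 = 115400 km².
Ratio = 25680 / 115400 ≈ 0.223.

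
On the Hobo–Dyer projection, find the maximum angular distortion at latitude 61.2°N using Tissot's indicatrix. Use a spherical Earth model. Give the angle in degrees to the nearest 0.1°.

54.9°

The Hobo–Dyer projection is cylindrical equal-area with φ₀ = 37.5°. For cylindrical equal-area with standard parallel φ₀, h = cos φ / cos φ₀ and k = cos φ₀ / cos φ, so h·k = 1.
At 61.2°: h = 0.6072, k = 1.647; principal scales a = 1.647, b = 0.6072.
sin(ω/2) = (a − b)/(a + b) = 1.040/2.254 = 0.4612, so ω = 2 arcsin(0.4612) ≈ 54.9°.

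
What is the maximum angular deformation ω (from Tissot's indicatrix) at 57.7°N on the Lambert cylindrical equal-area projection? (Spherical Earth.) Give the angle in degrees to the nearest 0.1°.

The Lambert cylindrical equal-area projection is the cylindrical equal-area projection with its standard parallel at the equator (φ₀ = 0). A cylindrical equal-area projection with standard parallel φ₀ has meridian scale h = cos φ / cos φ₀ and parallel scale k = cos φ₀ / cos φ (so areas are preserved, h·k = 1).
At 57.7°: h = 0.5344, k = 1.871; principal scales a = 1.871, b = 0.5344.
sin(ω/2) = (a − b)/(a + b) = 1.337/2.406 = 0.5558, so ω = 2 arcsin(0.5558) ≈ 67.5°.

67.5°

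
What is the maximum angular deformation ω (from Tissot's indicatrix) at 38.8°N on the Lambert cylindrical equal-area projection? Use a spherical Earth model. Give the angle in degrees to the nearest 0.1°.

28.3°

The Lambert cylindrical equal-area projection is the cylindrical equal-area projection with its standard parallel at the equator (φ₀ = 0). A cylindrical equal-area projection with standard parallel φ₀ has meridian scale h = cos φ / cos φ₀ and parallel scale k = cos φ₀ / cos φ (so areas are preserved, h·k = 1).
At 38.8°: h = 0.7793, k = 1.283; principal scales a = 1.283, b = 0.7793.
sin(ω/2) = (a − b)/(a + b) = 0.5038/2.062 = 0.2443, so ω = 2 arcsin(0.2443) ≈ 28.3°.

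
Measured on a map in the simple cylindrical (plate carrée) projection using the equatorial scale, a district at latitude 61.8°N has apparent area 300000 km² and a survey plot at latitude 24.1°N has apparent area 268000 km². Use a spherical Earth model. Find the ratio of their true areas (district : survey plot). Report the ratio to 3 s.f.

Plate carrée has h = 1 and k = sec φ, giving areal scale sec φ; true area = (apparent area) · cos φ.
True area of district: 300000 × cos(61.8°) = 300000 × 0.4726 = 141800 km².
True area of survey plot: 268000 × cos(24.1°) = 268000 × 0.9128 = 244600 km².
Ratio = 141800 / 244600 ≈ 0.579.

0.579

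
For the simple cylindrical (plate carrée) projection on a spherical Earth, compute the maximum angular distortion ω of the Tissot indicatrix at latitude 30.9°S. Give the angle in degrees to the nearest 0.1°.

8.8°

In the plate carrée (x = Rλ, y = Rφ), meridians are true-scale (h = 1) and parallels are stretched by k = sec φ.
At 30.9°: h = 1.000, k = 1.165; principal scales a = 1.165, b = 1.000.
sin(ω/2) = (a − b)/(a + b) = 0.1654/2.165 = 0.07639, so ω = 2 arcsin(0.07639) ≈ 8.8°.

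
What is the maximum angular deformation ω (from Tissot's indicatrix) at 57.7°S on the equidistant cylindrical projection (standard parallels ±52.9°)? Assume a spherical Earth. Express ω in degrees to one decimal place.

With standard parallel φ₀ = 52.9°, the equirectangular projection gives x = Rλ cos φ₀, y = Rφ, so h = 1 and k = cos 52.9° / cos φ.
At 57.7°: h = 1.000, k = 1.129; principal scales a = 1.129, b = 1.000.
sin(ω/2) = (a − b)/(a + b) = 0.1289/2.129 = 0.06053, so ω = 2 arcsin(0.06053) ≈ 6.9°.

6.9°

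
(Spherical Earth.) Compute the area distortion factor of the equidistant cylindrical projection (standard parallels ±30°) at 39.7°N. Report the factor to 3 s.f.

In the equirectangular projection with standard parallel φ₀ = 30° (x = Rλ cos φ₀, y = Rφ), meridians are true-scale (h = 1) and the parallel scale is k = cos φ₀ / cos φ.
Areal scale = h·k = 1 × cos φ₀ / cos φ; at 39.7°, h = 1.000, k = 1.126, so h·k = 1.126.

1.13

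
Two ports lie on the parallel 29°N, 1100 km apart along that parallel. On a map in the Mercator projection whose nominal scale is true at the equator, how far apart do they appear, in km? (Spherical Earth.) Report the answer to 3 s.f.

1260 km

Mercator is conformal, so the point scale is isotropic: h = k = sec φ = 1/cos φ.
Along the parallel, k = sec 29° = 1/0.8746 = 1.143.
Map distance = 1100 × 1.143 ≈ 1260 km.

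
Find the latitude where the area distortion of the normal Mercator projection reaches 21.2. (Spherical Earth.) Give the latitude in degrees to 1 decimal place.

Mercator areal scale is sec²φ.
sec²φ = 21.2  ⇒  cos²φ = 0.04717  ⇒  cos φ = 0.2172.
φ = arccos(0.2172) ≈ 77.5°.

77.5°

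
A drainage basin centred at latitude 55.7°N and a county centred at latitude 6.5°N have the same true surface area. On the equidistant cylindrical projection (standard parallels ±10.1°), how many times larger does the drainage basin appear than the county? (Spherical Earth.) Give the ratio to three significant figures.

In the equirectangular projection with standard parallel φ₀ = 10.1° (x = Rλ cos φ₀, y = Rφ), meridians are true-scale (h = 1) and the parallel scale is k = cos φ₀ / cos φ.
Areal scale at 55.7°: h·k = 1.000 × 1.747 = 1.747.
Areal scale at 6.5°: h·k = 1.000 × 0.9909 = 0.9909.
Ratio = 1.747/0.9909 ≈ 1.76.

1.76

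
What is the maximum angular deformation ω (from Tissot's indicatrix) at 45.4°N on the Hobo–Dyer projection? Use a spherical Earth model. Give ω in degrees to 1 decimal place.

The Hobo–Dyer projection is cylindrical equal-area with φ₀ = 37.5°. Cylindrical equal-area (φ₀ = 37.5°): h = cos φ / cos 37.5° along meridians, k = cos 37.5° / cos φ along parallels; h·k = 1.
At 45.4°: h = 0.8850, k = 1.130; principal scales a = 1.130, b = 0.8850.
sin(ω/2) = (a − b)/(a + b) = 0.2448/2.015 = 0.1215, so ω = 2 arcsin(0.1215) ≈ 14.0°.

14.0°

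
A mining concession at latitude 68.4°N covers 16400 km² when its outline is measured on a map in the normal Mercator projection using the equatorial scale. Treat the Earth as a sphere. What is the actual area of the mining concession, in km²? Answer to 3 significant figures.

The Mercator projection is conformal; its linear scale factor is the same in every direction and equals sec φ = 1/cos φ.
Areal scale = k² = sec²φ = 1/cos²(68.4°) = 1/0.3681² = 7.379.
True area = apparent / (areal scale) = 16400 / 7.379 ≈ 2220 km².

2220 km²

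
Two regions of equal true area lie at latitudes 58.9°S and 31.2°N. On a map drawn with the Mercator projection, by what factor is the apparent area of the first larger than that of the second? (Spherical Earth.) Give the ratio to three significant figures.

Mercator is conformal with k = sec φ, so areal scale = k² = sec²φ.
At 58.9°: sec²(58.9°) = 1/0.5165² = 3.748.
At 31.2°: sec²(31.2°) = 1/0.8554² = 1.367.
Ratio = 3.748/1.367 = cos²(31.2°)/cos²(58.9°) ≈ 2.74.

2.74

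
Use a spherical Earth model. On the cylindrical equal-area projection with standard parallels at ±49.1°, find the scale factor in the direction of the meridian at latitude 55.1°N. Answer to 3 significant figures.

Cylindrical equal-area (φ₀ = 49.1°): h = cos φ / cos 49.1° along meridians, k = cos 49.1° / cos φ along parallels; h·k = 1.
h = cos 55.1° / cos 49.1° = 0.5721/0.6547 = 0.8739.

0.874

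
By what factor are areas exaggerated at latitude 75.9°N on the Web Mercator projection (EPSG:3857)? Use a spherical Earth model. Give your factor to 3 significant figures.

Mercator is conformal, so the point scale is isotropic: h = k = sec φ = 1/cos φ.
Areal scale = k² = sec²φ = 1/cos²(75.9°) = 1/0.2436² = 16.85.

16.8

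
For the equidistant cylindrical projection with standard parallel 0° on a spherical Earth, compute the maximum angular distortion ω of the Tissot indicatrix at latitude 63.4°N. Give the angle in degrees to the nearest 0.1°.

44.8°

In the plate carrée (x = Rλ, y = Rφ), meridians are true-scale (h = 1) and parallels are stretched by k = sec φ.
At 63.4°: h = 1.000, k = 2.233; principal scales a = 2.233, b = 1.000.
sin(ω/2) = (a − b)/(a + b) = 1.233/3.233 = 0.3814, so ω = 2 arcsin(0.3814) ≈ 44.8°.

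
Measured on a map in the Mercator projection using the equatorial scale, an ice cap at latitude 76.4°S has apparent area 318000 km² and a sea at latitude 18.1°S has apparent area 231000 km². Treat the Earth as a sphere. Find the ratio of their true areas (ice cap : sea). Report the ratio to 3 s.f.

0.0842

Mercator's areal exaggeration is sec²φ; hence true area = (apparent area) · cos²φ.
True area of ice cap: 318000 × cos²(76.4°) = 318000 × 0.05529 = 17580 km².
True area of sea: 231000 × cos²(18.1°) = 231000 × 0.9035 = 208700 km².
Ratio = 17580 / 208700 ≈ 0.0842.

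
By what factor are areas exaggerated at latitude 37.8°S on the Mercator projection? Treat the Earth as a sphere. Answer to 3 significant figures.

1.60

For Mercator, h = k = sec φ (a conformal cylindrical projection has a single point scale, 1/cos φ).
Areal scale = k² = sec²φ = 1/cos²(37.8°) = 1/0.7902² = 1.602.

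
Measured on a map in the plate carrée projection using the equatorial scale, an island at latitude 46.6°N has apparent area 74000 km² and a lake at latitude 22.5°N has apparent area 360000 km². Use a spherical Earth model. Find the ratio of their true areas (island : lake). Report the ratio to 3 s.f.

On the plate carrée, areal scale = h·k = 1 × sec φ, so true area = apparent × cos φ.
True area of island: 74000 × cos(46.6°) = 74000 × 0.6871 = 50840 km².
True area of lake: 360000 × cos(22.5°) = 360000 × 0.9239 = 332600 km².
Ratio = 50840 / 332600 ≈ 0.153.

0.153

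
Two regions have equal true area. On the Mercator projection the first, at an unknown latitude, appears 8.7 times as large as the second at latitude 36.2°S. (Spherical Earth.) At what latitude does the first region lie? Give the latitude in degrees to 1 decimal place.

74.1°

Mercator areal scale is sec²φ, so apparent-area ratio = sec²φ₁ / sec²φ₂ = cos²φ₂ / cos²φ₁.
cos²φ₂ / cos²φ₁ = 8.7  ⇒  cos φ₁ = cos 36.2° / √8.7 = 0.8070/2.950 = 0.2736.
φ₁ = arccos(0.2736) ≈ 74.1°.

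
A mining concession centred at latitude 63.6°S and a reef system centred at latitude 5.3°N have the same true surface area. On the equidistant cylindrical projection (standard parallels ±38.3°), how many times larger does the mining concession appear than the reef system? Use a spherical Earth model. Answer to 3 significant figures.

With standard parallel φ₀ = 38.3°, the equirectangular projection gives x = Rλ cos φ₀, y = Rφ, so h = 1 and k = cos 38.3° / cos φ.
Areal scale at 63.6°: h·k = 1.000 × 1.765 = 1.765.
Areal scale at 5.3°: h·k = 1.000 × 0.7881 = 0.7881.
Ratio = 1.765/0.7881 ≈ 2.24.

2.24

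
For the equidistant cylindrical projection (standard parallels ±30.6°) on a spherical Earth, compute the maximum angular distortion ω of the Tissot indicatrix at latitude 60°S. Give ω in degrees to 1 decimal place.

30.7°

With standard parallel φ₀ = 30.6°, the equirectangular projection gives x = Rλ cos φ₀, y = Rφ, so h = 1 and k = cos 30.6° / cos φ.
At 60°: h = 1.000, k = 1.721; principal scales a = 1.721, b = 1.000.
sin(ω/2) = (a − b)/(a + b) = 0.7215/2.721 = 0.2651, so ω = 2 arcsin(0.2651) ≈ 30.7°.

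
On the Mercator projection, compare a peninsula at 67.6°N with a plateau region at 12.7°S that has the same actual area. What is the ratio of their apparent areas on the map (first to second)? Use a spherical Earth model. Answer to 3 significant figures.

Mercator areal scale is sec²φ.
At 67.6°: sec²(67.6°) = 1/0.3811² = 6.886.
At 12.7°: sec²(12.7°) = 1/0.9755² = 1.051.
Ratio = 6.886/1.051 = cos²(12.7°)/cos²(67.6°) ≈ 6.55.

6.55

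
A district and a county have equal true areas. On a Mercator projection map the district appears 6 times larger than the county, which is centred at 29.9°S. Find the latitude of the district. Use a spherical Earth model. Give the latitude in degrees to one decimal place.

Mercator areal scale is sec²φ, so apparent-area ratio = sec²φ₁ / sec²φ₂ = cos²φ₂ / cos²φ₁.
cos²φ₂ / cos²φ₁ = 6  ⇒  cos φ₁ = cos 29.9° / √6 = 0.8669/2.449 = 0.3539.
φ₁ = arccos(0.3539) ≈ 69.3°.

69.3°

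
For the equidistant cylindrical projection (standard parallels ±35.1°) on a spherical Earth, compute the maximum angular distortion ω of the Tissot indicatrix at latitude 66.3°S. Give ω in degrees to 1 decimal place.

In the equirectangular projection with standard parallel φ₀ = 35.1° (x = Rλ cos φ₀, y = Rφ), meridians are true-scale (h = 1) and the parallel scale is k = cos φ₀ / cos φ.
At 66.3°: h = 1.000, k = 2.035; principal scales a = 2.035, b = 1.000.
sin(ω/2) = (a − b)/(a + b) = 1.035/3.035 = 0.3411, so ω = 2 arcsin(0.3411) ≈ 39.9°.

39.9°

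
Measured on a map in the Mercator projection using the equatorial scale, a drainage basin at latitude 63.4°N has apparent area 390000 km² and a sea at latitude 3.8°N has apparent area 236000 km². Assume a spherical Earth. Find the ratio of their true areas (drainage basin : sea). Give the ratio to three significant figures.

Since Mercator area scale is 1/cos²φ, the true area equals the apparent area multiplied by cos²φ.
True area of drainage basin: 390000 × cos²(63.4°) = 390000 × 0.2005 = 78190 km².
True area of sea: 236000 × cos²(3.8°) = 236000 × 0.9956 = 235000 km².
Ratio = 78190 / 235000 ≈ 0.333.

0.333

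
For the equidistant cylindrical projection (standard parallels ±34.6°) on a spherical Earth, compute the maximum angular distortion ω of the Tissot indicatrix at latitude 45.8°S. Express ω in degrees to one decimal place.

In the equirectangular projection with standard parallel φ₀ = 34.6° (x = Rλ cos φ₀, y = Rφ), meridians are true-scale (h = 1) and the parallel scale is k = cos φ₀ / cos φ.
At 45.8°: h = 1.000, k = 1.181; principal scales a = 1.181, b = 1.000.
sin(ω/2) = (a − b)/(a + b) = 0.1807/2.181 = 0.08286, so ω = 2 arcsin(0.08286) ≈ 9.5°.

9.5°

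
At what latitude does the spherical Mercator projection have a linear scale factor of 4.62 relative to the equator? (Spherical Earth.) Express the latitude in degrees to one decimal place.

77.5°

Mercator scale is k = sec φ = 1/cos φ.
1/cos φ = 4.62  ⇒  cos φ = 0.2165  ⇒  φ = arccos(0.2165) ≈ 77.5°.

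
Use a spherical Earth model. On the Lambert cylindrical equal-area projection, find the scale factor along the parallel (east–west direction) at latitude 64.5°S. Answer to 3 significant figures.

The Lambert cylindrical equal-area projection is the cylindrical equal-area projection with its standard parallel at the equator (φ₀ = 0). A cylindrical equal-area projection with standard parallel φ₀ has meridian scale h = cos φ / cos φ₀ and parallel scale k = cos φ₀ / cos φ (so areas are preserved, h·k = 1).
k = cos 0° / cos 64.5° = 1.000/0.4305 = 2.323.

2.32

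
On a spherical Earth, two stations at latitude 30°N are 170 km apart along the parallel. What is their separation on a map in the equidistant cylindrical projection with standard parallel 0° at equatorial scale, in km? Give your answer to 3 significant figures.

For the equirectangular projection with φ₀ = 0 (plate carrée), h = 1 along meridians and k = sec φ along parallels.
Along the parallel, k = sec 30° = 1/0.8660 = 1.155.
Map distance = 170 × 1.155 ≈ 196 km.

196 km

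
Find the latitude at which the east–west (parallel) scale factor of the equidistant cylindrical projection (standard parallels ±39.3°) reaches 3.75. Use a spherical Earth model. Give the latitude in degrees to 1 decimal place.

The equidistant cylindrical projection with φ₀ = 39.3° has h = 1 (meridians true) and k = cos φ₀ / cos φ along parallels.
k = cos φ₀ / cos φ = 3.75  ⇒  cos φ = cos 39.3° / 3.75 = 0.2064.
φ = arccos(0.2064) ≈ 78.1°.

78.1°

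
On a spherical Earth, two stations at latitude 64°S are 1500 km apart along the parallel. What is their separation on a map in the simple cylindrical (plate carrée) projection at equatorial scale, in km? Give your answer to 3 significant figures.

3420 km

For the equirectangular projection with φ₀ = 0 (plate carrée), h = 1 along meridians and k = sec φ along parallels.
Along the parallel, k = sec 64° = 1/0.4384 = 2.281.
Map distance = 1500 × 2.281 ≈ 3420 km.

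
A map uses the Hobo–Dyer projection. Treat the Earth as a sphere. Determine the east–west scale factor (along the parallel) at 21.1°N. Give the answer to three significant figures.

Hobo–Dyer is a cylindrical equal-area projection with standard parallels at ±37.5°. A cylindrical equal-area projection with standard parallel φ₀ has meridian scale h = cos φ / cos φ₀ and parallel scale k = cos φ₀ / cos φ (so areas are preserved, h·k = 1).
k = cos 37.5° / cos 21.1° = 0.7934/0.9330 = 0.8504.

0.850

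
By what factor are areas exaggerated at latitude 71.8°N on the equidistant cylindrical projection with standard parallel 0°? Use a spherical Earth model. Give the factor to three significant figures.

For the equirectangular projection with φ₀ = 0 (plate carrée), h = 1 along meridians and k = sec φ along parallels.
Areal scale = h·k = 1 × sec φ; at 71.8°, h = 1.000, k = 3.202, so h·k = 3.202.

3.20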